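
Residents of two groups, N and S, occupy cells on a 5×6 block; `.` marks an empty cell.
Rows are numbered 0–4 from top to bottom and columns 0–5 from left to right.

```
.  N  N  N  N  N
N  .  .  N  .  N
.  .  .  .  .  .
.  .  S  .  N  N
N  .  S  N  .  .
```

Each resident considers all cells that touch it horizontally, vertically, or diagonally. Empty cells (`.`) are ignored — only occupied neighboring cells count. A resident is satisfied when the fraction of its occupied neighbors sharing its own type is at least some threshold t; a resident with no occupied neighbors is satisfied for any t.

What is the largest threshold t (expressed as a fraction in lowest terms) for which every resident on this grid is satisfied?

1/3

(0,1)N 2/2
(0,2)N 3/3
(0,3)N 3/3
(0,4)N 4/4
(0,5)N 2/2
(1,0)N 1/1
(1,3)N 3/3
(1,5)N 2/2
(3,2)S 1/2
(3,4)N 2/2
(3,5)N 1/1
(4,0)N — no occupied neighbors
(4,2)S 1/2
(4,3)N 1/3
The smallest same-type fraction is 1/3 at (4,3), which reduces to 1/3. Any threshold above that leaves this resident unsatisfied.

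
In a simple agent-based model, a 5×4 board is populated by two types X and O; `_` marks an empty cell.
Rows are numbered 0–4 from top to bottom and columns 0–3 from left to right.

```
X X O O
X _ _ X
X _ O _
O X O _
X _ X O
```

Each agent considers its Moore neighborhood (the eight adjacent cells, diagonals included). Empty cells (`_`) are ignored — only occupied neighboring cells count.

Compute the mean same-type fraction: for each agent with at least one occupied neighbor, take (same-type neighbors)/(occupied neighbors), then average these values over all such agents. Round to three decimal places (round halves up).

(0,0)X 2/2
(0,1)X 2/3
(0,2)O 1/3
(0,3)O 1/2
(1,0)X 3/3
(1,3)X 0/3
(2,0)X 2/3
(2,2)O 1/3
(3,0)O 0/3
(3,1)X 3/6
(3,2)O 2/4
(4,0)X 1/2
(4,2)X 1/3
(4,3)O 1/2
Sum over 14 agents: 2/2 + 2/3 + 1/3 + 1/2 + 3/3 + 0/3 + 2/3 + 1/3 + 0/3 + 3/6 + 2/4 + 1/2 + 1/3 + 1/2 = 41/6; mean = 41/6 ÷ 14 = 41/84 = 0.488095… → 0.488.

0.488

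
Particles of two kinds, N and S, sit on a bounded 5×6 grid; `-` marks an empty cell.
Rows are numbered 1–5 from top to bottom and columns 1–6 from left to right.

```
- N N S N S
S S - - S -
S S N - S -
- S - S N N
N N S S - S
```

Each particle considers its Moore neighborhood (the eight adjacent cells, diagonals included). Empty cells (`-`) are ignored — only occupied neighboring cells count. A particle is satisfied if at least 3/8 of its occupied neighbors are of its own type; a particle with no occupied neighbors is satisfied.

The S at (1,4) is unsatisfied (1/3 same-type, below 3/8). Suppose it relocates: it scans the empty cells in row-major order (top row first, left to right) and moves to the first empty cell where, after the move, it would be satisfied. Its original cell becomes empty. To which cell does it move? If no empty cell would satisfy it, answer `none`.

(1,1)

Vacating (1,4). Empty cells in order:
  (1,1): 2/3 same-type → satisfied — stop here.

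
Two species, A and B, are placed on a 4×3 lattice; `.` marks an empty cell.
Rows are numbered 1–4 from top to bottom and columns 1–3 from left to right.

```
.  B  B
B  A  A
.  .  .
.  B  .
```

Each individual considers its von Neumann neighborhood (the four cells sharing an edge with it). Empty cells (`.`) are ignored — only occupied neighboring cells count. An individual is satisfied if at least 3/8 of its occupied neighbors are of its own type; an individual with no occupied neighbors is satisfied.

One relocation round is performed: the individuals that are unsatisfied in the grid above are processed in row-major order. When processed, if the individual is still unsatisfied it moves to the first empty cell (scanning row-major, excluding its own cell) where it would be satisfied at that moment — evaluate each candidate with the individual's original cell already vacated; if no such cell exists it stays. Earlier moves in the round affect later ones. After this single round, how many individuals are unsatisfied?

Initially unsatisfied (in order): (2,1), (2,2).
  (2,1) → (1,1).
  (2,2): now satisfied by earlier moves; stays.
Resulting grid:
B B B
. A A
. . .
. B .
All satisfied now.

0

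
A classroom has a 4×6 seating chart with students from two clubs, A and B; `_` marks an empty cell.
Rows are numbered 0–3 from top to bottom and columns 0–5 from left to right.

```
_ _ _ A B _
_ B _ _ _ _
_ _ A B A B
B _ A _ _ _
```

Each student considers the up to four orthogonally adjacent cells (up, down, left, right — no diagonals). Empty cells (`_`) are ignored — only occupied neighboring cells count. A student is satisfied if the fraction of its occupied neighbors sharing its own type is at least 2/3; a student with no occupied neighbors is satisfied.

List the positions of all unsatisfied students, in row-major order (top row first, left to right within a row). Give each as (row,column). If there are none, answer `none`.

(0,3)A 0/1 unhappy
(0,4)B 0/1 unhappy
(1,1)B 0/0 ok
(2,2)A 1/2 unhappy
(2,3)B 0/2 unhappy
(2,4)A 0/2 unhappy
(2,5)B 0/1 unhappy
(3,0)B 0/0 ok
(3,2)A 1/1 ok

(0,3), (0,4), (2,2), (2,3), (2,4), (2,5)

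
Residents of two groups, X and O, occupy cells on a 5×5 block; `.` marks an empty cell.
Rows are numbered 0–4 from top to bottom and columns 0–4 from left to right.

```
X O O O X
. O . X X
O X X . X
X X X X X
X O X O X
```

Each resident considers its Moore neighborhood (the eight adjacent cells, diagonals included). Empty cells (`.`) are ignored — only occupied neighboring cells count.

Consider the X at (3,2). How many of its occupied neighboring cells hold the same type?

Occupied neighbors of (3,2): (2,1)=X, (2,2)=X, (3,1)=X, (3,3)=X, (4,1)=O, (4,2)=X, (4,3)=O.
Same type (X): 5 of 7.

5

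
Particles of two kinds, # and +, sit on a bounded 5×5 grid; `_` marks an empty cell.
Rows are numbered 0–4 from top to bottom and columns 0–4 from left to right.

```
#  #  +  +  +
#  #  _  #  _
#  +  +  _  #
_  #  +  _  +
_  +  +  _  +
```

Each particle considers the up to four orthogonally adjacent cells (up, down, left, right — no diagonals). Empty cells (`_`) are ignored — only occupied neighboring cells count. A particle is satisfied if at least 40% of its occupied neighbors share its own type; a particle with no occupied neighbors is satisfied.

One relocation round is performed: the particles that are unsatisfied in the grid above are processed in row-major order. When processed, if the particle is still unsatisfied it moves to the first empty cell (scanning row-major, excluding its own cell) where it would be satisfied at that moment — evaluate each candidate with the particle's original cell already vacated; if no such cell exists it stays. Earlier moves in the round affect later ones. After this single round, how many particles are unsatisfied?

0

Initially unsatisfied (in order): (1,3), (2,1), (2,4), (3,1).
  (1,3) → (1,4).
  (2,1) → (1,2).
  (2,4): now satisfied by earlier moves; stays.
  (3,1) → (2,1).
Resulting grid:
# # + + +
# # + _ #
# # + _ #
_ _ + _ +
_ + + _ +
All satisfied now.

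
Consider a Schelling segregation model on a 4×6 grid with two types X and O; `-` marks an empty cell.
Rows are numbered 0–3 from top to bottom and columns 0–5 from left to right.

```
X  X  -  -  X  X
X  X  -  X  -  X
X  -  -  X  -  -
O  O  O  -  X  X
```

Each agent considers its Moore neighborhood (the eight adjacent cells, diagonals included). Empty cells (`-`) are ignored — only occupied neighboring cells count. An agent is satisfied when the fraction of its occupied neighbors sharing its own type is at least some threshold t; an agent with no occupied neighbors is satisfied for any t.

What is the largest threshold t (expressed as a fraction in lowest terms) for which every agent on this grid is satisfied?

1/2

Row 0: (0,0)X 3/3 · (0,1)X 3/3 · (0,4)X 3/3 · (0,5)X 2/2
Row 1: (1,0)X 4/4 · (1,1)X 4/4 · (1,3)X 2/2 · (1,5)X 2/2
Row 2: (2,0)X 2/4 · (2,3)X 2/3
Row 3: (3,0)O 1/2 · (3,1)O 2/3 · (3,2)O 1/2 · (3,4)X 2/2 · (3,5)X 1/1
The smallest same-type fraction is 2/4 at (2,0), which reduces to 1/2. Any threshold above that leaves this agent unsatisfied.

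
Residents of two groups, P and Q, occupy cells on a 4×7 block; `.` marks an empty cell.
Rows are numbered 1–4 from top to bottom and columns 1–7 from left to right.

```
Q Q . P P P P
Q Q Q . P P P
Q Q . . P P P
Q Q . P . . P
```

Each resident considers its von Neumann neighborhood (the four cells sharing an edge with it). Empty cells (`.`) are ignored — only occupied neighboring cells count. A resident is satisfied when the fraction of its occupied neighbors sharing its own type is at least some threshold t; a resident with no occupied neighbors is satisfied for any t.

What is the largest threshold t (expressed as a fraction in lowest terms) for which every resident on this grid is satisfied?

Row 1: (1,1)Q 2/2 · (1,2)Q 2/2 · (1,4)P 1/1 · (1,5)P 3/3 · (1,6)P 3/3 · (1,7)P 2/2
Row 2: (2,1)Q 3/3 · (2,2)Q 4/4 · (2,3)Q 1/1 · (2,5)P 3/3 · (2,6)P 4/4 · (2,7)P 3/3
Row 3: (3,1)Q 3/3 · (3,2)Q 3/3 · (3,5)P 2/2 · (3,6)P 3/3 · (3,7)P 3/3
Row 4: (4,1)Q 2/2 · (4,2)Q 2/2 · (4,4)P — no occupied neighbors · (4,7)P 1/1
The smallest same-type fraction is 2/2 at (1,1), which reduces to 1/1. Any threshold above that leaves this resident unsatisfied.

1/1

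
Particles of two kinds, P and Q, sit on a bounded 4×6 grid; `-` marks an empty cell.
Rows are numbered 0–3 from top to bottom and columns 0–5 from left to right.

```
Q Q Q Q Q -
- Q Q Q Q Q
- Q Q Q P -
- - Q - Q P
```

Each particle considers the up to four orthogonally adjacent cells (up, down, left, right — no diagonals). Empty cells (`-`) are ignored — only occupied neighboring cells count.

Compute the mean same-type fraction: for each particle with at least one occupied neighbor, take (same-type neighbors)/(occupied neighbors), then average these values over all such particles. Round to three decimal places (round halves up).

(0,0)Q 1/1
(0,1)Q 3/3
(0,2)Q 3/3
(0,3)Q 3/3
(0,4)Q 2/2
(1,1)Q 3/3
(1,2)Q 4/4
(1,3)Q 4/4
(1,4)Q 3/4
(1,5)Q 1/1
(2,1)Q 2/2
(2,2)Q 4/4
(2,3)Q 2/3
(2,4)P 0/3
(3,2)Q 1/1
(3,4)Q 0/2
(3,5)P 0/1
Sum over 17 particles: 1/1 + 3/3 + 3/3 + 3/3 + 2/2 + 3/3 + 4/4 + 4/4 + 3/4 + 1/1 + 2/2 + 4/4 + 2/3 + 0/3 + 1/1 + 0/2 + 0/1 = 161/12; mean = 161/12 ÷ 17 = 161/204 = 0.789215… → 0.789.

0.789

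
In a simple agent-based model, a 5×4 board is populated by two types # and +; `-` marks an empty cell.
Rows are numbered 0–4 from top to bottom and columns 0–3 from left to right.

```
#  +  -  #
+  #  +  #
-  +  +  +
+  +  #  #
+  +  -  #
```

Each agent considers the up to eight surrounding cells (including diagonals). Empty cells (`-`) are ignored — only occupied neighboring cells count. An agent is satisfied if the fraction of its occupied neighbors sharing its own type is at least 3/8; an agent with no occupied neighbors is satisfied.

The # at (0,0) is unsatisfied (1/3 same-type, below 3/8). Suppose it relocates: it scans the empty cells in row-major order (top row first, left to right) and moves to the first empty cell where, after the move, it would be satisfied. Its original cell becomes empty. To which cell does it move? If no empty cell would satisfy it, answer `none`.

(0,2)

Vacating (0,0). Empty cells in order:
  (0,2): 3/5 same-type → satisfied — stop here.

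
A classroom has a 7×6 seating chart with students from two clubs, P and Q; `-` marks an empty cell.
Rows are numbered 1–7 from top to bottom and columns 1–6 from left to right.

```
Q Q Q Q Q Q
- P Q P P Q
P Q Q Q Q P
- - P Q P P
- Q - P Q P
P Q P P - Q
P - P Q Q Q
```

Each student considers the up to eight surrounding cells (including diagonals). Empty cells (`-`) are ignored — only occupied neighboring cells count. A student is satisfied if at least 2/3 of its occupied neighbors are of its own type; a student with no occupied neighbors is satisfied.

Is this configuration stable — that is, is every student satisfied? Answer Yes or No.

No

Row 1: (1,1)Q 1/2 not · (1,2)Q 3/4 satisfied · (1,3)Q 3/5 not · (1,4)Q 3/5 not · (1,5)Q 3/5 not · (1,6)Q 2/3 satisfied
Row 2: (2,2)P 1/7 not · (2,3)Q 6/8 satisfied · (2,4)P 1/8 not · (2,5)P 2/8 not · (2,6)Q 3/5 not
Row 3: (3,1)P 1/2 not · (3,2)Q 2/5 not · (3,3)Q 4/7 not · (3,4)Q 4/8 not · (3,5)Q 3/8 not · (3,6)P 3/5 not
Row 4: (4,3)P 1/6 not · (4,4)Q 4/7 not · (4,5)P 4/8 not · (4,6)P 3/5 not
Row 5: (5,2)Q 1/4 not · (5,4)P 4/6 satisfied · (5,5)Q 2/7 not · (5,6)P 2/4 not
Row 6: (6,1)P 1/3 not · (6,2)Q 1/5 not · (6,3)P 3/6 not · (6,4)P 3/6 not · (6,6)Q 3/4 satisfied
Row 7: (7,1)P 1/2 not · (7,3)P 2/4 not · (7,4)Q 1/4 not · (7,5)Q 3/4 satisfied · (7,6)Q 2/2 satisfied
For instance (1,1) has only 1/2 same-type neighbors, below 2/3.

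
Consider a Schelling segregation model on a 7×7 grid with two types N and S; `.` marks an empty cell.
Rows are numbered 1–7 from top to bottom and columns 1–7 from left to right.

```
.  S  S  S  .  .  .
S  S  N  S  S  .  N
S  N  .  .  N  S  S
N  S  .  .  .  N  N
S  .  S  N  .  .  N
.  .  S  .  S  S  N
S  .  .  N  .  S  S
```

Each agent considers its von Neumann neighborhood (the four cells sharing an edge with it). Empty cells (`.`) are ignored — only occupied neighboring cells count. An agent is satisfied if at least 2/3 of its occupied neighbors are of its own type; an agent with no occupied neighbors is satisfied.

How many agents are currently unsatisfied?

17

Row 1: (1,2)S 2/2 satisfied · (1,3)S 2/3 satisfied · (1,4)S 2/2 satisfied
Row 2: (2,1)S 2/2 satisfied · (2,2)S 2/4 not · (2,3)N 0/3 not · (2,4)S 2/3 satisfied · (2,5)S 1/2 not · (2,7)N 0/1 not
Row 3: (3,1)S 1/3 not · (3,2)N 0/3 not · (3,5)N 0/2 not · (3,6)S 1/3 not · (3,7)S 1/3 not
Row 4: (4,1)N 0/3 not · (4,2)S 0/2 not · (4,6)N 1/2 not · (4,7)N 2/3 satisfied
Row 5: (5,1)S 0/1 not · (5,3)S 1/2 not · (5,4)N 0/1 not · (5,7)N 2/2 satisfied
Row 6: (6,3)S 1/1 satisfied · (6,5)S 1/1 satisfied · (6,6)S 2/3 satisfied · (6,7)N 1/3 not
Row 7: (7,1)S 0/0 satisfied · (7,4)N 0/0 satisfied · (7,6)S 2/2 satisfied · (7,7)S 1/2 not
Unsatisfied: (2,2), (2,3), (2,5), (2,7), (3,1), (3,2), (3,5), (3,6), (3,7), (4,1), (4,2), (4,6), (5,1), (5,3), (5,4), (6,7), (7,7) — 17 in total.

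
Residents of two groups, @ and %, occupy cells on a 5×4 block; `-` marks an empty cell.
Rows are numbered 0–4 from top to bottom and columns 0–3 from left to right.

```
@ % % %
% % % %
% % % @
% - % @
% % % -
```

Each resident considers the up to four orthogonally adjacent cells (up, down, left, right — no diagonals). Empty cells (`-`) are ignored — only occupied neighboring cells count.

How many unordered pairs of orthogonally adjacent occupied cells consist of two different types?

5

Scan each occupied cell's neighbors to the right and below so each pair is counted once.
From row 0: 2 unlike of 7 pairs (running 2/7).
From row 1: 1 unlike of 7 pairs (running 3/14).
From row 2: 1 unlike of 6 pairs (running 4/20).
From row 3: 1 unlike of 3 pairs (running 5/23).
From row 4: 0 unlike of 2 pairs (running 5/25).
Total adjacent occupied pairs: 25; unlike-type pairs: 5.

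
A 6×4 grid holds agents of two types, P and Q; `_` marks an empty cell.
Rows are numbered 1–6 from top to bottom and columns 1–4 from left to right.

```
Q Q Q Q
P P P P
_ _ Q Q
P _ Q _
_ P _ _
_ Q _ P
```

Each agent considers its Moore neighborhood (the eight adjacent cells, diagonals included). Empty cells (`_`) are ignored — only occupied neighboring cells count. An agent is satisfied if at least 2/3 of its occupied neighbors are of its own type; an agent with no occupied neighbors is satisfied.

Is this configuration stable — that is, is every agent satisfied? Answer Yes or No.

Row 1: (1,1)Q 1/3 not · (1,2)Q 2/5 not · (1,3)Q 2/5 not · (1,4)Q 1/3 not
Row 2: (2,1)P 1/3 not · (2,2)P 2/6 not · (2,3)P 2/7 not · (2,4)P 1/5 not
Row 3: (3,3)Q 2/5 not · (3,4)Q 2/4 not
Row 4: (4,1)P 1/1 satisfied · (4,3)Q 2/3 satisfied
Row 5: (5,2)P 1/3 not
Row 6: (6,2)Q 0/1 not · (6,4)P 0/0 satisfied
For instance (1,1) has only 1/3 same-type neighbors, below 2/3.

No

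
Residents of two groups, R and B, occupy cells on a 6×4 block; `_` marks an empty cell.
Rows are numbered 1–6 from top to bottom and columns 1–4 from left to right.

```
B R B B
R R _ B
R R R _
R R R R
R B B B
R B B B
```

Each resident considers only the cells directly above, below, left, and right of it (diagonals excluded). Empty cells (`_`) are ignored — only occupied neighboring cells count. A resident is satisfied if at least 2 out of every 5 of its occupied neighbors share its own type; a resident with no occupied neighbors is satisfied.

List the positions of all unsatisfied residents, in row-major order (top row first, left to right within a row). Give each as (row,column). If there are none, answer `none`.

Row 1: (1,1)B 0/2 not · (1,2)R 1/3 not · (1,3)B 1/2 satisfied · (1,4)B 2/2 satisfied
Row 2: (2,1)R 2/3 satisfied · (2,2)R 3/3 satisfied · (2,4)B 1/1 satisfied
Row 3: (3,1)R 3/3 satisfied · (3,2)R 4/4 satisfied · (3,3)R 2/2 satisfied
Row 4: (4,1)R 3/3 satisfied · (4,2)R 3/4 satisfied · (4,3)R 3/4 satisfied · (4,4)R 1/2 satisfied
Row 5: (5,1)R 2/3 satisfied · (5,2)B 2/4 satisfied · (5,3)B 3/4 satisfied · (5,4)B 2/3 satisfied
Row 6: (6,1)R 1/2 satisfied · (6,2)B 2/3 satisfied · (6,3)B 3/3 satisfied · (6,4)B 2/2 satisfied

(1,1), (1,2)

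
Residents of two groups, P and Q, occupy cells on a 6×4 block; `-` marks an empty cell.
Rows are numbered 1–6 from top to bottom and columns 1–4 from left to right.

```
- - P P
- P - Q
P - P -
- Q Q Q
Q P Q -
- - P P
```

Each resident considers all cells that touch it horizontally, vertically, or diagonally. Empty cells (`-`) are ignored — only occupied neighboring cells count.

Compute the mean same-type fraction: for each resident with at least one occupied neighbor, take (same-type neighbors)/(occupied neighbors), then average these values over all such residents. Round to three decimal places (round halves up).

Row 1: (1,3)P 2/3 · (1,4)P 1/2
Row 2: (2,2)P 3/3 · (2,4)Q 0/3
Row 3: (3,1)P 1/2 · (3,3)P 1/5
Row 4: (4,2)Q 3/6 · (4,3)Q 3/5 · (4,4)Q 2/3
Row 5: (5,1)Q 1/2 · (5,2)P 1/5 · (5,3)Q 3/6
Row 6: (6,3)P 2/3 · (6,4)P 1/2
Sum over 14 residents: 2/3 + 1/2 + 3/3 + 0/3 + 1/2 + 1/5 + 3/6 + 3/5 + 2/3 + 1/2 + 1/5 + 3/6 + 2/3 + 1/2 = 7; mean = 7 ÷ 14 = 1/2 = 0.5 → 0.500.

0.500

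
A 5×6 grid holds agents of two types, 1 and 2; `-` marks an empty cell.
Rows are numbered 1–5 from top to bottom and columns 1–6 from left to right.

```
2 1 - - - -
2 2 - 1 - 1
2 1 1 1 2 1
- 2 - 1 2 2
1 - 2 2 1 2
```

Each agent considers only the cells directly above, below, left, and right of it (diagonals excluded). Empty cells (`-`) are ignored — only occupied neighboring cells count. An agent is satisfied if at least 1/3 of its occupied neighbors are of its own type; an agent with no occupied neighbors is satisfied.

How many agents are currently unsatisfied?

4

(1,1)2 1/2 ok
(1,2)1 0/2 unhappy
(2,1)2 3/3 ok
(2,2)2 1/3 ok
(2,4)1 1/1 ok
(2,6)1 1/1 ok
(3,1)2 1/2 ok
(3,2)1 1/4 unhappy
(3,3)1 2/2 ok
(3,4)1 3/4 ok
(3,5)2 1/3 ok
(3,6)1 1/3 ok
(4,2)2 0/1 unhappy
(4,4)1 1/3 ok
(4,5)2 2/4 ok
(4,6)2 2/3 ok
(5,1)1 0/0 ok
(5,3)2 1/1 ok
(5,4)2 1/3 ok
(5,5)1 0/3 unhappy
(5,6)2 1/2 ok
Unsatisfied: (1,2), (3,2), (4,2), (5,5) — 4 in total.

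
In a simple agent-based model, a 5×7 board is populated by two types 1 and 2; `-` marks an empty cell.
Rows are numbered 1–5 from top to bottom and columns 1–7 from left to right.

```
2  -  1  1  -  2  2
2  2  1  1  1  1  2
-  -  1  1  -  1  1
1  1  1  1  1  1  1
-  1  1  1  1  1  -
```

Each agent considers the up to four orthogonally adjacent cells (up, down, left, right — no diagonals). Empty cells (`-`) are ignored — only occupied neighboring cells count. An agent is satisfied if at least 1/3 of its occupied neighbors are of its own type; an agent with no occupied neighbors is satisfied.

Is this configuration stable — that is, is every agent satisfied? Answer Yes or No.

Row 1: (1,1)2 1/1 ✓ · (1,3)1 2/2 ✓ · (1,4)1 2/2 ✓ · (1,6)2 1/2 ✓ · (1,7)2 2/2 ✓
Row 2: (2,1)2 2/2 ✓ · (2,2)2 1/2 ✓ · (2,3)1 3/4 ✓ · (2,4)1 4/4 ✓ · (2,5)1 2/2 ✓ · (2,6)1 2/4 ✓ · (2,7)2 1/3 ✓
Row 3: (3,3)1 3/3 ✓ · (3,4)1 3/3 ✓ · (3,6)1 3/3 ✓ · (3,7)1 2/3 ✓
Row 4: (4,1)1 1/1 ✓ · (4,2)1 3/3 ✓ · (4,3)1 4/4 ✓ · (4,4)1 4/4 ✓ · (4,5)1 3/3 ✓ · (4,6)1 4/4 ✓ · (4,7)1 2/2 ✓
Row 5: (5,2)1 2/2 ✓ · (5,3)1 3/3 ✓ · (5,4)1 3/3 ✓ · (5,5)1 3/3 ✓ · (5,6)1 2/2 ✓
All meet the threshold, so the configuration is stable.

Yes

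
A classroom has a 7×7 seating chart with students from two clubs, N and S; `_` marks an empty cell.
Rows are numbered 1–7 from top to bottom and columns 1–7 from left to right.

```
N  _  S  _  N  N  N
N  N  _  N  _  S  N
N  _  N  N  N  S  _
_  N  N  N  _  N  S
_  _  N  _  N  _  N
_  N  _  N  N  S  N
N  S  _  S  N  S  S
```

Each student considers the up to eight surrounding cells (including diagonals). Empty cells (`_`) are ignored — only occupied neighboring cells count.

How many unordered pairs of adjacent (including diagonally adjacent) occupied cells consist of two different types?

26

Scan each occupied cell's neighbors to the right and below (and the two forward diagonals) so each pair is counted once.
Row 1: N(1,1)–N(2,1)= N(1,1)–N(2,2)= S(1,3)–N(2,4)≠ S(1,3)–N(2,2)≠ N(1,5)–N(1,6)= N(1,5)–S(2,6)≠ N(1,5)–N(2,4)= N(1,6)–N(1,7)= N(1,6)–S(2,6)≠ N(1,6)–N(2,7)= N(1,7)–N(2,7)= N(1,7)–S(2,6)≠  → 5/12 unlike.
Row 2: N(2,1)–N(2,2)= N(2,1)–N(3,1)= N(2,2)–N(3,3)= N(2,2)–N(3,1)= N(2,4)–N(3,4)= N(2,4)–N(3,5)= N(2,4)–N(3,3)= S(2,6)–N(2,7)≠ S(2,6)–S(3,6)= S(2,6)–N(3,5)≠ N(2,7)–S(3,6)≠  → 3/11 unlike.
Row 3: N(3,1)–N(4,2)= N(3,3)–N(3,4)= N(3,3)–N(4,3)= N(3,3)–N(4,4)= N(3,3)–N(4,2)= N(3,4)–N(3,5)= N(3,4)–N(4,4)= N(3,4)–N(4,3)= N(3,5)–S(3,6)≠ N(3,5)–N(4,6)= N(3,5)–N(4,4)= S(3,6)–N(4,6)≠ S(3,6)–S(4,7)=  → 2/13 unlike.
Row 4: N(4,2)–N(4,3)= N(4,2)–N(5,3)= N(4,3)–N(4,4)= N(4,3)–N(5,3)= N(4,4)–N(5,5)= N(4,4)–N(5,3)= N(4,6)–S(4,7)≠ N(4,6)–N(5,7)= N(4,6)–N(5,5)= S(4,7)–N(5,7)≠  → 2/10 unlike.
Row 5: N(5,3)–N(6,4)= N(5,3)–N(6,2)= N(5,5)–N(6,5)= N(5,5)–S(6,6)≠ N(5,5)–N(6,4)= N(5,7)–N(6,7)= N(5,7)–S(6,6)≠  → 2/7 unlike.
Row 6: N(6,2)–S(7,2)≠ N(6,2)–N(7,1)= N(6,4)–N(6,5)= N(6,4)–S(7,4)≠ N(6,4)–N(7,5)= N(6,5)–S(6,6)≠ N(6,5)–N(7,5)= N(6,5)–S(7,6)≠ N(6,5)–S(7,4)≠ S(6,6)–N(6,7)≠ S(6,6)–S(7,6)= S(6,6)–S(7,7)= S(6,6)–N(7,5)≠ N(6,7)–S(7,7)≠ N(6,7)–S(7,6)≠  → 9/15 unlike.
Row 7: N(7,1)–S(7,2)≠ S(7,4)–N(7,5)≠ N(7,5)–S(7,6)≠ S(7,6)–S(7,7)=  → 3/4 unlike.
Total adjacent occupied pairs: 72; unlike-type pairs: 26.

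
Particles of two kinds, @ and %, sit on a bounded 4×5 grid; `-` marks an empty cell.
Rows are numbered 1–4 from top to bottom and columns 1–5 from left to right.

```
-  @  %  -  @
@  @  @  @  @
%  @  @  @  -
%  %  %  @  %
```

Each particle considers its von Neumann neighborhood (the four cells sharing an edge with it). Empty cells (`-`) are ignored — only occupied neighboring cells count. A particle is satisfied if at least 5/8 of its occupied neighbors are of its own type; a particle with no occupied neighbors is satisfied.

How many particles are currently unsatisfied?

(1,2)@ 1/2 ✗
(1,3)% 0/2 ✗
(1,5)@ 1/1 ✓
(2,1)@ 1/2 ✗
(2,2)@ 4/4 ✓
(2,3)@ 3/4 ✓
(2,4)@ 3/3 ✓
(2,5)@ 2/2 ✓
(3,1)% 1/3 ✗
(3,2)@ 2/4 ✗
(3,3)@ 3/4 ✓
(3,4)@ 3/3 ✓
(4,1)% 2/2 ✓
(4,2)% 2/3 ✓
(4,3)% 1/3 ✗
(4,4)@ 1/3 ✗
(4,5)% 0/1 ✗
Unsatisfied: (1,2), (1,3), (2,1), (3,1), (3,2), (4,3), (4,4), (4,5) — 8 in total.

8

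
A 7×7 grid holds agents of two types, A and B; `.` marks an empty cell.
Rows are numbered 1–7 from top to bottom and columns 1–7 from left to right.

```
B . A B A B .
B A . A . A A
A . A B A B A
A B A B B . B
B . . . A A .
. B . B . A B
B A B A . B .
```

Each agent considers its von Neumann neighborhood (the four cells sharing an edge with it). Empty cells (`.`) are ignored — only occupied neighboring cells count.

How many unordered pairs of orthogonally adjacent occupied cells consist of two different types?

Scan each occupied cell's neighbors to the right and below so each pair is counted once.
Row 1: B(1,1)–B(2,1)= A(1,3)–B(1,4)≠ B(1,4)–A(1,5)≠ B(1,4)–A(2,4)≠ A(1,5)–B(1,6)≠ B(1,6)–A(2,6)≠  → 5/6 unlike.
Row 2: B(2,1)–A(2,2)≠ B(2,1)–A(3,1)≠ A(2,4)–B(3,4)≠ A(2,6)–A(2,7)= A(2,6)–B(3,6)≠ A(2,7)–A(3,7)=  → 4/6 unlike.
Row 3: A(3,1)–A(4,1)= A(3,3)–B(3,4)≠ A(3,3)–A(4,3)= B(3,4)–A(3,5)≠ B(3,4)–B(4,4)= A(3,5)–B(3,6)≠ A(3,5)–B(4,5)≠ B(3,6)–A(3,7)≠ A(3,7)–B(4,7)≠  → 6/9 unlike.
Row 4: A(4,1)–B(4,2)≠ A(4,1)–B(5,1)≠ B(4,2)–A(4,3)≠ A(4,3)–B(4,4)≠ B(4,4)–B(4,5)= B(4,5)–A(5,5)≠  → 5/6 unlike.
Row 5: A(5,5)–A(5,6)= A(5,6)–A(6,6)=  → 0/2 unlike.
Row 6: B(6,2)–A(7,2)≠ B(6,4)–A(7,4)≠ A(6,6)–B(6,7)≠ A(6,6)–B(7,6)≠  → 4/4 unlike.
Row 7: B(7,1)–A(7,2)≠ A(7,2)–B(7,3)≠ B(7,3)–A(7,4)≠  → 3/3 unlike.
Total adjacent occupied pairs: 36; unlike-type pairs: 27.

27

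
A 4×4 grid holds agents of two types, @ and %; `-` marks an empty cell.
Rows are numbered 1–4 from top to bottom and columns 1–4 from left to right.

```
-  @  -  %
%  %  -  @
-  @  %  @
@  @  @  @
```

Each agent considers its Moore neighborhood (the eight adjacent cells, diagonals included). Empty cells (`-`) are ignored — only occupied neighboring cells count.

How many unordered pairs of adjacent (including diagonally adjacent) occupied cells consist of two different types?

11

Scan each occupied cell's neighbors to the right and below (and the two forward diagonals) so each pair is counted once.
From row 1: 3 unlike of 3 pairs (running 3/3).
From row 2: 3 unlike of 6 pairs (running 6/9).
From row 3: 5 unlike of 10 pairs (running 11/19).
From row 4: 0 unlike of 3 pairs (running 11/22).
Total adjacent occupied pairs: 22; unlike-type pairs: 11.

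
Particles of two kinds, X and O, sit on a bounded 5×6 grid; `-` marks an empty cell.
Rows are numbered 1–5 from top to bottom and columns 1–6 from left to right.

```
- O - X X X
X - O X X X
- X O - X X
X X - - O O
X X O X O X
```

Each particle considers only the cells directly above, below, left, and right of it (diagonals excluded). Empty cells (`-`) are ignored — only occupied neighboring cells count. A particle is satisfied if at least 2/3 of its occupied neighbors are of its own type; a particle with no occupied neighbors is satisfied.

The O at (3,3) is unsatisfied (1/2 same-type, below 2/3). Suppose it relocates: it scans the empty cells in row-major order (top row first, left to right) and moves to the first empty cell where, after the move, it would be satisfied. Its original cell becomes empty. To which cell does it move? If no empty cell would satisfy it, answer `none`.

Vacating (3,3). Empty cells in order:
  (1,1): 1/2 same-type → still unsatisfied.
  (1,3): 2/3 same-type → satisfied — stop here.

(1,3)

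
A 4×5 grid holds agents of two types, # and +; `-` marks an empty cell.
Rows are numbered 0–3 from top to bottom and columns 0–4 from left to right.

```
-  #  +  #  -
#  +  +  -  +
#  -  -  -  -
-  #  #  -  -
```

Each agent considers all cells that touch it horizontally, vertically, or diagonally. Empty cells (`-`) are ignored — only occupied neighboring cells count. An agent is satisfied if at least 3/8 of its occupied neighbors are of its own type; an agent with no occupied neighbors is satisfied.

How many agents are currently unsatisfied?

3

Row 0: (0,1)# 1/4 unhappy · (0,2)+ 2/4 ok · (0,3)# 0/3 unhappy
Row 1: (1,0)# 2/3 ok · (1,1)+ 2/5 ok · (1,2)+ 2/4 ok · (1,4)+ 0/1 unhappy
Row 2: (2,0)# 2/3 ok
Row 3: (3,1)# 2/2 ok · (3,2)# 1/1 ok
Unsatisfied: (0,1), (0,3), (1,4) — 3 in total.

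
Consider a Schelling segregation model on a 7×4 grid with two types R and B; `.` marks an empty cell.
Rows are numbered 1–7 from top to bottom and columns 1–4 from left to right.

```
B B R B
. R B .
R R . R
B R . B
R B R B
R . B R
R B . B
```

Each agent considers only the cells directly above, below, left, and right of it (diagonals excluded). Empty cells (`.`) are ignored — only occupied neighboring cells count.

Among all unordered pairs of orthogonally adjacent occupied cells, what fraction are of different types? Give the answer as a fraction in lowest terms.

Scan each occupied cell's neighbors to the right and below so each pair is counted once.
From row 1: 4 unlike of 5 pairs (running 4/5).
From row 2: 1 unlike of 2 pairs (running 5/7).
From row 3: 2 unlike of 4 pairs (running 7/11).
From row 4: 3 unlike of 4 pairs (running 10/15).
From row 5: 5 unlike of 6 pairs (running 15/21).
From row 6: 2 unlike of 3 pairs (running 17/24).
From row 7: 1 unlike of 1 pairs (running 18/25).
Total adjacent occupied pairs: 25; unlike-type pairs: 18.
18/25 is already in lowest terms.

18/25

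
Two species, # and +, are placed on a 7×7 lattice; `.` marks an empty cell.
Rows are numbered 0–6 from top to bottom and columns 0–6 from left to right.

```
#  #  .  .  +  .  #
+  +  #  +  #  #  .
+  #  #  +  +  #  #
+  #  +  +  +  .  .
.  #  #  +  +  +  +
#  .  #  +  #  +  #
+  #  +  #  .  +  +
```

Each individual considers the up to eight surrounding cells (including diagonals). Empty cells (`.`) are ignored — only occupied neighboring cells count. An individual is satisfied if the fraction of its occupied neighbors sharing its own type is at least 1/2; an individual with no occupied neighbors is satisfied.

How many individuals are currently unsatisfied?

15

(0,0)# 1/3 unhappy
(0,1)# 2/4 ok
(0,4)+ 1/3 unhappy
(0,6)# 1/1 ok
(1,0)+ 2/5 unhappy
(1,1)+ 2/7 unhappy
(1,2)# 3/6 ok
(1,3)+ 3/6 ok
(1,4)# 2/6 unhappy
(1,5)# 4/6 ok
(2,0)+ 3/5 ok
(2,1)# 3/8 unhappy
(2,2)# 3/8 unhappy
(2,3)+ 5/8 ok
(2,4)+ 4/7 ok
(2,5)# 3/5 ok
(2,6)# 2/2 ok
(3,0)+ 1/4 unhappy
(3,1)# 4/7 ok
(3,2)+ 3/8 unhappy
(3,3)+ 6/8 ok
(3,4)+ 6/7 ok
(4,1)# 4/6 ok
(4,2)# 3/7 unhappy
(4,3)+ 5/8 ok
(4,4)+ 6/7 ok
(4,5)+ 4/6 ok
(4,6)+ 2/3 ok
(5,0)# 2/3 ok
(5,2)# 4/7 ok
(5,3)+ 3/7 unhappy
(5,4)# 1/7 unhappy
(5,5)+ 5/7 ok
(5,6)# 0/5 unhappy
(6,0)+ 0/2 unhappy
(6,1)# 2/4 ok
(6,2)+ 1/4 unhappy
(6,3)# 2/4 ok
(6,5)+ 2/4 ok
(6,6)+ 2/3 ok
Unsatisfied: (0,0), (0,4), (1,0), (1,1), (1,4), (2,1), (2,2), (3,0), (3,2), (4,2), (5,3), (5,4), (5,6), (6,0), (6,2) — 15 in total.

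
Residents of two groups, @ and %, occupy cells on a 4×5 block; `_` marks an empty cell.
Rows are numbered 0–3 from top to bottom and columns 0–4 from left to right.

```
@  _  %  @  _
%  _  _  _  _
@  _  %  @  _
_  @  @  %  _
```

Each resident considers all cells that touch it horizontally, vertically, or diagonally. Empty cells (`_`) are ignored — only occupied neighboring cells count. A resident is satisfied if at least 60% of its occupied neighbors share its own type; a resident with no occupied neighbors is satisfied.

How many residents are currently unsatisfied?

Row 0: (0,0)@ 0/1 unhappy · (0,2)% 0/1 unhappy · (0,3)@ 0/1 unhappy
Row 1: (1,0)% 0/2 unhappy
Row 2: (2,0)@ 1/2 unhappy · (2,2)% 1/4 unhappy · (2,3)@ 1/3 unhappy
Row 3: (3,1)@ 2/3 ok · (3,2)@ 2/4 unhappy · (3,3)% 1/3 unhappy
Unsatisfied: (0,0), (0,2), (0,3), (1,0), (2,0), (2,2), (2,3), (3,2), (3,3) — 9 in total.

9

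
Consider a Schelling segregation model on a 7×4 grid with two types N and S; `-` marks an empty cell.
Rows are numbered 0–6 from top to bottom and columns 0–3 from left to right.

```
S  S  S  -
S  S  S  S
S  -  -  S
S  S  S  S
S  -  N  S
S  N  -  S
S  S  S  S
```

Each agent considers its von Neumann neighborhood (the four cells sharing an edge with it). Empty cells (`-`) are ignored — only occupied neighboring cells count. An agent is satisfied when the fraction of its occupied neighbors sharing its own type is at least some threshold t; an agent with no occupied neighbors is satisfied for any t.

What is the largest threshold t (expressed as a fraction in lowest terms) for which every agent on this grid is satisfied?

0/1

Row 0: (0,0)S 2/2 · (0,1)S 3/3 · (0,2)S 2/2
Row 1: (1,0)S 3/3 · (1,1)S 3/3 · (1,2)S 3/3 · (1,3)S 2/2
Row 2: (2,0)S 2/2 · (2,3)S 2/2
Row 3: (3,0)S 3/3 · (3,1)S 2/2 · (3,2)S 2/3 · (3,3)S 3/3
Row 4: (4,0)S 2/2 · (4,2)N 0/2 · (4,3)S 2/3
Row 5: (5,0)S 2/3 · (5,1)N 0/2 · (5,3)S 2/2
Row 6: (6,0)S 2/2 · (6,1)S 2/3 · (6,2)S 2/2 · (6,3)S 2/2
The smallest same-type fraction is 0/2 at (4,2), which reduces to 0/1. Any threshold above that leaves this agent unsatisfied.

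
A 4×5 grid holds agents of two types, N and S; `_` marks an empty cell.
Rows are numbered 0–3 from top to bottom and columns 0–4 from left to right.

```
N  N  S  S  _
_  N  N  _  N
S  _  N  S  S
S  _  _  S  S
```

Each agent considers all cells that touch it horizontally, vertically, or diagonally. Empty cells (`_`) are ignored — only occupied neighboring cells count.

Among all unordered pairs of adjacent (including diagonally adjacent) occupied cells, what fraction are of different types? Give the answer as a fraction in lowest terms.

Scan each occupied cell's neighbors to the right and below (and the two forward diagonals) so each pair is counted once.
From row 0: 5 unlike of 10 pairs (running 5/10).
From row 1: 4 unlike of 7 pairs (running 9/17).
From row 2: 2 unlike of 8 pairs (running 11/25).
From row 3: 0 unlike of 1 pairs (running 11/26).
Total adjacent occupied pairs: 26; unlike-type pairs: 11.
11/26 is already in lowest terms.

11/26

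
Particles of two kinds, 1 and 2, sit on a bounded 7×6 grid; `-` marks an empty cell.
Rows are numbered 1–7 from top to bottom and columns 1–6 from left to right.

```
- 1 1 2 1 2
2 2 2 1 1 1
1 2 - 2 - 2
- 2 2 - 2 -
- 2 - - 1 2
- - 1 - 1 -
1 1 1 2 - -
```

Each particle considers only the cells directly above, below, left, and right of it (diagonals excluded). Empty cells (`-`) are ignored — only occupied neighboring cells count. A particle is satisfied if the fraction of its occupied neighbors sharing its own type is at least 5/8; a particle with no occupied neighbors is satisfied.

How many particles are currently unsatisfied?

16

(1,2)1 1/2 unhappy
(1,3)1 1/3 unhappy
(1,4)2 0/3 unhappy
(1,5)1 1/3 unhappy
(1,6)2 0/2 unhappy
(2,1)2 1/2 unhappy
(2,2)2 3/4 ok
(2,3)2 1/3 unhappy
(2,4)1 1/4 unhappy
(2,5)1 3/3 ok
(2,6)1 1/3 unhappy
(3,1)1 0/2 unhappy
(3,2)2 2/3 ok
(3,4)2 0/1 unhappy
(3,6)2 0/1 unhappy
(4,2)2 3/3 ok
(4,3)2 1/1 ok
(4,5)2 0/1 unhappy
(5,2)2 1/1 ok
(5,5)1 1/3 unhappy
(5,6)2 0/1 unhappy
(6,3)1 1/1 ok
(6,5)1 1/1 ok
(7,1)1 1/1 ok
(7,2)1 2/2 ok
(7,3)1 2/3 ok
(7,4)2 0/1 unhappy
Unsatisfied: (1,2), (1,3), (1,4), (1,5), (1,6), (2,1), (2,3), (2,4), (2,6), (3,1), (3,4), (3,6), (4,5), (5,5), (5,6), (7,4) — 16 in total.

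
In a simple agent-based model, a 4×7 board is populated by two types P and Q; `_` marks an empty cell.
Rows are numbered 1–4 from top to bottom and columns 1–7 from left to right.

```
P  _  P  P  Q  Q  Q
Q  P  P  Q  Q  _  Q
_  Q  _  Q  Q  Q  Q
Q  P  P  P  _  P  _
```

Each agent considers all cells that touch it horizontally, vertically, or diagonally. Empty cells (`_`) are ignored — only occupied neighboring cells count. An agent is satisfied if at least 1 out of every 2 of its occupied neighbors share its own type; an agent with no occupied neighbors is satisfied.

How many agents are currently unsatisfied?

(1,1)P 1/2 ok
(1,3)P 3/4 ok
(1,4)P 2/5 unhappy
(1,5)Q 3/4 ok
(1,6)Q 4/4 ok
(1,7)Q 2/2 ok
(2,1)Q 1/3 unhappy
(2,2)P 3/5 ok
(2,3)P 3/6 ok
(2,4)Q 4/7 ok
(2,5)Q 6/7 ok
(2,7)Q 4/4 ok
(3,2)Q 2/6 unhappy
(3,4)Q 3/6 ok
(3,5)Q 4/6 ok
(3,6)Q 4/5 ok
(3,7)Q 2/3 ok
(4,1)Q 1/2 ok
(4,2)P 1/3 unhappy
(4,3)P 2/4 ok
(4,4)P 1/3 unhappy
(4,6)P 0/3 unhappy
Unsatisfied: (1,4), (2,1), (3,2), (4,2), (4,4), (4,6) — 6 in total.

6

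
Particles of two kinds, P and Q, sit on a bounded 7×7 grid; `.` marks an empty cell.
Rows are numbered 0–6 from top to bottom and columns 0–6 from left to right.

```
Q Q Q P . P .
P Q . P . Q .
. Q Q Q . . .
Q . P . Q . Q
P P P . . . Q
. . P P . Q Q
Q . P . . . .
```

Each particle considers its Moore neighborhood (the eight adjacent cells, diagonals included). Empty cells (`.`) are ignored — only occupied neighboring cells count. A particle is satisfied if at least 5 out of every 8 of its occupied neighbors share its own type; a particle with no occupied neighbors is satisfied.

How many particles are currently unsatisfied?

12

Row 0: (0,0)Q 2/3 ✓ · (0,1)Q 3/4 ✓ · (0,2)Q 2/4 ✗ · (0,3)P 1/2 ✗ · (0,5)P 0/1 ✗
Row 1: (1,0)P 0/4 ✗ · (1,1)Q 5/6 ✓ · (1,3)P 1/4 ✗ · (1,5)Q 0/1 ✗
Row 2: (2,1)Q 3/5 ✗ · (2,2)Q 3/5 ✗ · (2,3)Q 2/4 ✗
Row 3: (3,0)Q 1/3 ✗ · (3,2)P 2/5 ✗ · (3,4)Q 1/1 ✓ · (3,6)Q 1/1 ✓
Row 4: (4,0)P 1/2 ✗ · (4,1)P 4/5 ✓ · (4,2)P 4/4 ✓ · (4,6)Q 3/3 ✓
Row 5: (5,2)P 4/4 ✓ · (5,3)P 3/3 ✓ · (5,5)Q 2/2 ✓ · (5,6)Q 2/2 ✓
Row 6: (6,0)Q 0/0 ✓ · (6,2)P 2/2 ✓
Unsatisfied: (0,2), (0,3), (0,5), (1,0), (1,3), (1,5), (2,1), (2,2), (2,3), (3,0), (3,2), (4,0) — 12 in total.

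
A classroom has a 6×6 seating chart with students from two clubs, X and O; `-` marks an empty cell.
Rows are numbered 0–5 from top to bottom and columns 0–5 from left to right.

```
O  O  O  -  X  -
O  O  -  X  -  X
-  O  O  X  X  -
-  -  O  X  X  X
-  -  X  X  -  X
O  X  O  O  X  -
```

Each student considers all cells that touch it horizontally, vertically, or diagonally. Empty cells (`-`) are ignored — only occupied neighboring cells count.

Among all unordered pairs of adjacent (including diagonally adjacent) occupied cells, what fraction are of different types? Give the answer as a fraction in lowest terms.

Scan each occupied cell's neighbors to the right and below (and the two forward diagonals) so each pair is counted once.
Row 0: O(0,0)–O(0,1)= O(0,0)–O(1,0)= O(0,0)–O(1,1)= O(0,1)–O(0,2)= O(0,1)–O(1,1)= O(0,1)–O(1,0)= O(0,2)–X(1,3)≠ O(0,2)–O(1,1)= X(0,4)–X(1,5)= X(0,4)–X(1,3)=  → 1/10 unlike.
Row 1: O(1,0)–O(1,1)= O(1,0)–O(2,1)= O(1,1)–O(2,1)= O(1,1)–O(2,2)= X(1,3)–X(2,3)= X(1,3)–X(2,4)= X(1,3)–O(2,2)≠ X(1,5)–X(2,4)=  → 1/8 unlike.
Row 2: O(2,1)–O(2,2)= O(2,1)–O(3,2)= O(2,2)–X(2,3)≠ O(2,2)–O(3,2)= O(2,2)–X(3,3)≠ X(2,3)–X(2,4)= X(2,3)–X(3,3)= X(2,3)–X(3,4)= X(2,3)–O(3,2)≠ X(2,4)–X(3,4)= X(2,4)–X(3,5)= X(2,4)–X(3,3)=  → 3/12 unlike.
Row 3: O(3,2)–X(3,3)≠ O(3,2)–X(4,2)≠ O(3,2)–X(4,3)≠ X(3,3)–X(3,4)= X(3,3)–X(4,3)= X(3,3)–X(4,2)= X(3,4)–X(3,5)= X(3,4)–X(4,5)= X(3,4)–X(4,3)= X(3,5)–X(4,5)=  → 3/10 unlike.
Row 4: X(4,2)–X(4,3)= X(4,2)–O(5,2)≠ X(4,2)–O(5,3)≠ X(4,2)–X(5,1)= X(4,3)–O(5,3)≠ X(4,3)–X(5,4)= X(4,3)–O(5,2)≠ X(4,5)–X(5,4)=  → 4/8 unlike.
Row 5: O(5,0)–X(5,1)≠ X(5,1)–O(5,2)≠ O(5,2)–O(5,3)= O(5,3)–X(5,4)≠  → 3/4 unlike.
Total adjacent occupied pairs: 52; unlike-type pairs: 15.
15/52 is already in lowest terms.

15/52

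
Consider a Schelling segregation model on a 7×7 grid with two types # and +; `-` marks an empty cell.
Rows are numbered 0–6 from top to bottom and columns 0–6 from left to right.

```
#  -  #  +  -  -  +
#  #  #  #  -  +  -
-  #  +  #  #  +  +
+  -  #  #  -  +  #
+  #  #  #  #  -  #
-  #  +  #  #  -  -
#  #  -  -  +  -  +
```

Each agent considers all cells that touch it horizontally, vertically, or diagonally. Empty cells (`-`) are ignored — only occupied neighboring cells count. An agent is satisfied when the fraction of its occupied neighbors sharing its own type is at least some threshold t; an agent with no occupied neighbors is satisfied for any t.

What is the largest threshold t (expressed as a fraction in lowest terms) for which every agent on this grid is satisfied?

(0,0)# 2/2
(0,2)# 3/4
(0,3)+ 0/3
(0,6)+ 1/1
(1,0)# 3/3
(1,1)# 5/6
(1,2)# 5/7
(1,3)# 4/6
(1,5)+ 3/4
(2,1)# 4/6
(2,2)+ 0/7
(2,3)# 5/6
(2,4)# 3/6
(2,5)+ 3/5
(2,6)+ 3/4
(3,0)+ 1/3
(3,2)# 6/7
(3,3)# 6/7
(3,5)+ 2/6
(3,6)# 1/4
(4,0)+ 1/3
(4,1)# 3/6
(4,2)# 6/7
(4,3)# 6/7
(4,4)# 4/5
(4,6)# 1/2
(5,1)# 4/6
(5,2)+ 0/6
(5,3)# 4/6
(5,4)# 3/4
(6,0)# 2/2
(6,1)# 2/3
(6,4)+ 0/2
(6,6)+ — no occupied neighbors
The smallest same-type fraction is 0/3 at (0,3), which reduces to 0/1. Any threshold above that leaves this agent unsatisfied.

0/1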